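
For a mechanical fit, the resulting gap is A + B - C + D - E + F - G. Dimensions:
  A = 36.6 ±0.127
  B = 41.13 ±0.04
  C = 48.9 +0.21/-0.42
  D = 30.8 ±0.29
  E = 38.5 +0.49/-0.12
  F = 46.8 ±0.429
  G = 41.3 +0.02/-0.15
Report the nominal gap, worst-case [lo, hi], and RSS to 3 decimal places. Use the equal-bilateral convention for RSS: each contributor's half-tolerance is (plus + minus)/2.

Stack each dimension's contribution:
  +A: nom +36.600 → Σnom=36.600; wc +0.127/-0.127 → slack +0.127/-0.127; half-tol=0.127, Σhalf²=0.016129
  +B: nom +41.130 → Σnom=77.730; wc +0.040/-0.040 → slack +0.167/-0.167; half-tol=0.040, Σhalf²=0.017729
  -C: nom -48.900 → Σnom=28.830; wc +0.420/-0.210 → slack +0.587/-0.377; half-tol=0.315, Σhalf²=0.116954
  +D: nom +30.800 → Σnom=59.630; wc +0.290/-0.290 → slack +0.877/-0.667; half-tol=0.290, Σhalf²=0.201054
  -E: nom -38.500 → Σnom=21.130; wc +0.120/-0.490 → slack +0.997/-1.157; half-tol=0.305, Σhalf²=0.294079
  +F: nom +46.800 → Σnom=67.930; wc +0.429/-0.429 → slack +1.426/-1.586; half-tol=0.429, Σhalf²=0.478120
  -G: nom -41.300 → Σnom=26.630; wc +0.150/-0.020 → slack +1.576/-1.606; half-tol=0.085, Σhalf²=0.485345
Nominal = 26.630. Worst-case = [26.630 - 1.606, 26.630 + 1.576] = [25.024, 28.206]. RSS = √0.485345 = 0.697.

nominal=26.630 wc=[25.024,28.206] rss=0.697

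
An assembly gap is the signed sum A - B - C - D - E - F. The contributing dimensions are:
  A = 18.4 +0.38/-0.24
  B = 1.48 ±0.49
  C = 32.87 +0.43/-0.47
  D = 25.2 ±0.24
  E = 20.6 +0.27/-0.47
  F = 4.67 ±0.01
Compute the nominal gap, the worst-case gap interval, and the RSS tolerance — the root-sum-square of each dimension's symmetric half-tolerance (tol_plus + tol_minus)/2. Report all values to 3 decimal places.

Stack each dimension's contribution:
  +A: nom +18.400 → Σnom=18.400; wc +0.380/-0.240 → slack +0.380/-0.240; half-tol=0.310, Σhalf²=0.096100
  -B: nom -1.480 → Σnom=16.920; wc +0.490/-0.490 → slack +0.870/-0.730; half-tol=0.490, Σhalf²=0.336200
  -C: nom -32.870 → Σnom=-15.950; wc +0.470/-0.430 → slack +1.340/-1.160; half-tol=0.450, Σhalf²=0.538700
  -D: nom -25.200 → Σnom=-41.150; wc +0.240/-0.240 → slack +1.580/-1.400; half-tol=0.240, Σhalf²=0.596300
  -E: nom -20.600 → Σnom=-61.750; wc +0.470/-0.270 → slack +2.050/-1.670; half-tol=0.370, Σhalf²=0.733200
  -F: nom -4.670 → Σnom=-66.420; wc +0.010/-0.010 → slack +2.060/-1.680; half-tol=0.010, Σhalf²=0.733300
Nominal = -66.420. Worst-case = [-66.420 - 1.680, -66.420 + 2.060] = [-68.100, -64.360]. RSS = √0.733300 = 0.856.

nominal=-66.420 wc=[-68.100,-64.360] rss=0.856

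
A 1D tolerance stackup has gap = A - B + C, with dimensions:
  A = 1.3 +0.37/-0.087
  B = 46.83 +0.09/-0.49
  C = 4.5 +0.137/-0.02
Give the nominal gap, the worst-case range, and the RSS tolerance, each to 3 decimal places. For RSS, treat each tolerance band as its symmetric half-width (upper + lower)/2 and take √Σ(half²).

Stack each dimension's contribution:
  +A: nom +1.300 → Σnom=1.300; wc +0.370/-0.087 → slack +0.370/-0.087; half-tol=0.228, Σhalf²=0.052212
  -B: nom -46.830 → Σnom=-45.530; wc +0.490/-0.090 → slack +0.860/-0.177; half-tol=0.290, Σhalf²=0.136312
  +C: nom +4.500 → Σnom=-41.030; wc +0.137/-0.020 → slack +0.997/-0.197; half-tol=0.079, Σhalf²=0.142474
Nominal = -41.030. Worst-case = [-41.030 - 0.197, -41.030 + 0.997] = [-41.227, -40.033]. RSS = √0.142474 = 0.377.

nominal=-41.030 wc=[-41.227,-40.033] rss=0.377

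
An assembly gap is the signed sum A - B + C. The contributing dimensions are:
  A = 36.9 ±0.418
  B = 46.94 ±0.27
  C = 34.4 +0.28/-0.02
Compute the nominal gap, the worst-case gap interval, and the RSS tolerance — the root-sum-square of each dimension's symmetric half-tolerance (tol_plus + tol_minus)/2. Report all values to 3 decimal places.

nominal=24.360 wc=[23.652,25.328] rss=0.520

Stack each dimension's contribution:
  +A: nom +36.900 → Σnom=36.900; wc +0.418/-0.418 → slack +0.418/-0.418; half-tol=0.418, Σhalf²=0.174724
  -B: nom -46.940 → Σnom=-10.040; wc +0.270/-0.270 → slack +0.688/-0.688; half-tol=0.270, Σhalf²=0.247624
  +C: nom +34.400 → Σnom=24.360; wc +0.280/-0.020 → slack +0.968/-0.708; half-tol=0.150, Σhalf²=0.270124
Nominal = 24.360. Worst-case = [24.360 - 0.708, 24.360 + 0.968] = [23.652, 25.328]. RSS = √0.270124 = 0.520.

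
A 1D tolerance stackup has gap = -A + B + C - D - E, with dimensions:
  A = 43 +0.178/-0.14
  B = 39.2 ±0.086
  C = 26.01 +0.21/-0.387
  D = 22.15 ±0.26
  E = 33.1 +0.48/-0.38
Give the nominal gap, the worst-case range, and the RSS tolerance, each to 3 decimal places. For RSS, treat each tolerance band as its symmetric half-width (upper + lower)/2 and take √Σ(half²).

Stack each dimension's contribution:
  -A: nom -43.000 → Σnom=-43.000; wc +0.140/-0.178 → slack +0.140/-0.178; half-tol=0.159, Σhalf²=0.025281
  +B: nom +39.200 → Σnom=-3.800; wc +0.086/-0.086 → slack +0.226/-0.264; half-tol=0.086, Σhalf²=0.032677
  +C: nom +26.010 → Σnom=22.210; wc +0.210/-0.387 → slack +0.436/-0.651; half-tol=0.298, Σhalf²=0.121779
  -D: nom -22.150 → Σnom=0.060; wc +0.260/-0.260 → slack +0.696/-0.911; half-tol=0.260, Σhalf²=0.189379
  -E: nom -33.100 → Σnom=-33.040; wc +0.380/-0.480 → slack +1.076/-1.391; half-tol=0.430, Σhalf²=0.374279
Nominal = -33.040. Worst-case = [-33.040 - 1.391, -33.040 + 1.076] = [-34.431, -31.964]. RSS = √0.374279 = 0.612.

nominal=-33.040 wc=[-34.431,-31.964] rss=0.612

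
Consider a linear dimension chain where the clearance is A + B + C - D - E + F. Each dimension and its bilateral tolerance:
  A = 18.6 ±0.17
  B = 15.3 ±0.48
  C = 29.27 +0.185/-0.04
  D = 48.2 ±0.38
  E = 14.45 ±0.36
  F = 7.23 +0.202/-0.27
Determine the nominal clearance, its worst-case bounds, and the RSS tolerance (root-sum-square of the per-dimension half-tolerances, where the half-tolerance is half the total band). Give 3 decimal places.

nominal=7.750 wc=[6.050,9.527] rss=0.776

Stack each dimension's contribution:
  +A: nom +18.600 → Σnom=18.600; wc +0.170/-0.170 → slack +0.170/-0.170; half-tol=0.170, Σhalf²=0.028900
  +B: nom +15.300 → Σnom=33.900; wc +0.480/-0.480 → slack +0.650/-0.650; half-tol=0.480, Σhalf²=0.259300
  +C: nom +29.270 → Σnom=63.170; wc +0.185/-0.040 → slack +0.835/-0.690; half-tol=0.113, Σhalf²=0.271956
  -D: nom -48.200 → Σnom=14.970; wc +0.380/-0.380 → slack +1.215/-1.070; half-tol=0.380, Σhalf²=0.416356
  -E: nom -14.450 → Σnom=0.520; wc +0.360/-0.360 → slack +1.575/-1.430; half-tol=0.360, Σhalf²=0.545956
  +F: nom +7.230 → Σnom=7.750; wc +0.202/-0.270 → slack +1.777/-1.700; half-tol=0.236, Σhalf²=0.601652
Nominal = 7.750. Worst-case = [7.750 - 1.700, 7.750 + 1.777] = [6.050, 9.527]. RSS = √0.601652 = 0.776.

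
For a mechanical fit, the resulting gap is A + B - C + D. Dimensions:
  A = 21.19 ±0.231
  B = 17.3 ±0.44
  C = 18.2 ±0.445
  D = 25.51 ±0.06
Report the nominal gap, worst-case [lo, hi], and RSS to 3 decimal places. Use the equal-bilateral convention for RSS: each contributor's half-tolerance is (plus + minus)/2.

nominal=45.800 wc=[44.624,46.976] rss=0.670

Stack each dimension's contribution:
  +A: nom +21.190 → Σnom=21.190; wc +0.231/-0.231 → slack +0.231/-0.231; half-tol=0.231, Σhalf²=0.053361
  +B: nom +17.300 → Σnom=38.490; wc +0.440/-0.440 → slack +0.671/-0.671; half-tol=0.440, Σhalf²=0.246961
  -C: nom -18.200 → Σnom=20.290; wc +0.445/-0.445 → slack +1.116/-1.116; half-tol=0.445, Σhalf²=0.444986
  +D: nom +25.510 → Σnom=45.800; wc +0.060/-0.060 → slack +1.176/-1.176; half-tol=0.060, Σhalf²=0.448586
Nominal = 45.800. Worst-case = [45.800 - 1.176, 45.800 + 1.176] = [44.624, 46.976]. RSS = √0.448586 = 0.670.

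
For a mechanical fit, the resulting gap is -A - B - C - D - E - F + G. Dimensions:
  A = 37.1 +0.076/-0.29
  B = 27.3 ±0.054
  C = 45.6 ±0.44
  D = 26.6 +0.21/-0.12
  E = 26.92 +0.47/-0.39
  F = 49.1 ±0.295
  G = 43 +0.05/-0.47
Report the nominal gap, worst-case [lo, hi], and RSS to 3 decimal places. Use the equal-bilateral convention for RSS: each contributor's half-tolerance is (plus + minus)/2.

Stack each dimension's contribution:
  -A: nom -37.100 → Σnom=-37.100; wc +0.290/-0.076 → slack +0.290/-0.076; half-tol=0.183, Σhalf²=0.033489
  -B: nom -27.300 → Σnom=-64.400; wc +0.054/-0.054 → slack +0.344/-0.130; half-tol=0.054, Σhalf²=0.036405
  -C: nom -45.600 → Σnom=-110.000; wc +0.440/-0.440 → slack +0.784/-0.570; half-tol=0.440, Σhalf²=0.230005
  -D: nom -26.600 → Σnom=-136.600; wc +0.120/-0.210 → slack +0.904/-0.780; half-tol=0.165, Σhalf²=0.257230
  -E: nom -26.920 → Σnom=-163.520; wc +0.390/-0.470 → slack +1.294/-1.250; half-tol=0.430, Σhalf²=0.442130
  -F: nom -49.100 → Σnom=-212.620; wc +0.295/-0.295 → slack +1.589/-1.545; half-tol=0.295, Σhalf²=0.529155
  +G: nom +43.000 → Σnom=-169.620; wc +0.050/-0.470 → slack +1.639/-2.015; half-tol=0.260, Σhalf²=0.596755
Nominal = -169.620. Worst-case = [-169.620 - 2.015, -169.620 + 1.639] = [-171.635, -167.981]. RSS = √0.596755 = 0.772.

nominal=-169.620 wc=[-171.635,-167.981] rss=0.772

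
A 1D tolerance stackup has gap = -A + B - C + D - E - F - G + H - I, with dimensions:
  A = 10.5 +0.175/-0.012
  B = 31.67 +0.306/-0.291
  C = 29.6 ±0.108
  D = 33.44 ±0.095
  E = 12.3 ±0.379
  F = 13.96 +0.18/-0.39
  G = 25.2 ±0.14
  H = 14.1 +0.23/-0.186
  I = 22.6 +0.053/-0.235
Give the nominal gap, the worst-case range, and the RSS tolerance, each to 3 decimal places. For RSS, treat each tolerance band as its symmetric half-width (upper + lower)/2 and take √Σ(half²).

nominal=-34.950 wc=[-36.557,-33.055] rss=0.653

Stack each dimension's contribution:
  -A: nom -10.500 → Σnom=-10.500; wc +0.012/-0.175 → slack +0.012/-0.175; half-tol=0.093, Σhalf²=0.008742
  +B: nom +31.670 → Σnom=21.170; wc +0.306/-0.291 → slack +0.318/-0.466; half-tol=0.298, Σhalf²=0.097845
  -C: nom -29.600 → Σnom=-8.430; wc +0.108/-0.108 → slack +0.426/-0.574; half-tol=0.108, Σhalf²=0.109508
  +D: nom +33.440 → Σnom=25.010; wc +0.095/-0.095 → slack +0.521/-0.669; half-tol=0.095, Σhalf²=0.118533
  -E: nom -12.300 → Σnom=12.710; wc +0.379/-0.379 → slack +0.900/-1.048; half-tol=0.379, Σhalf²=0.262174
  -F: nom -13.960 → Σnom=-1.250; wc +0.390/-0.180 → slack +1.290/-1.228; half-tol=0.285, Σhalf²=0.343399
  -G: nom -25.200 → Σnom=-26.450; wc +0.140/-0.140 → slack +1.430/-1.368; half-tol=0.140, Σhalf²=0.362999
  +H: nom +14.100 → Σnom=-12.350; wc +0.230/-0.186 → slack +1.660/-1.554; half-tol=0.208, Σhalf²=0.406263
  -I: nom -22.600 → Σnom=-34.950; wc +0.235/-0.053 → slack +1.895/-1.607; half-tol=0.144, Σhalf²=0.426999
Nominal = -34.950. Worst-case = [-34.950 - 1.607, -34.950 + 1.895] = [-36.557, -33.055]. RSS = √0.426999 = 0.653.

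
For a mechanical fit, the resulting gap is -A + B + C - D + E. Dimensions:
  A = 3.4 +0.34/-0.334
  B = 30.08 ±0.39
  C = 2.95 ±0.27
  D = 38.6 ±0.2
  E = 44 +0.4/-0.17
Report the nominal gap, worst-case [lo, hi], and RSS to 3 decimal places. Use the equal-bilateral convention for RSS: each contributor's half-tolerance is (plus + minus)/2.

Stack each dimension's contribution:
  -A: nom -3.400 → Σnom=-3.400; wc +0.334/-0.340 → slack +0.334/-0.340; half-tol=0.337, Σhalf²=0.113569
  +B: nom +30.080 → Σnom=26.680; wc +0.390/-0.390 → slack +0.724/-0.730; half-tol=0.390, Σhalf²=0.265669
  +C: nom +2.950 → Σnom=29.630; wc +0.270/-0.270 → slack +0.994/-1.000; half-tol=0.270, Σhalf²=0.338569
  -D: nom -38.600 → Σnom=-8.970; wc +0.200/-0.200 → slack +1.194/-1.200; half-tol=0.200, Σhalf²=0.378569
  +E: nom +44.000 → Σnom=35.030; wc +0.400/-0.170 → slack +1.594/-1.370; half-tol=0.285, Σhalf²=0.459794
Nominal = 35.030. Worst-case = [35.030 - 1.370, 35.030 + 1.594] = [33.660, 36.624]. RSS = √0.459794 = 0.678.

nominal=35.030 wc=[33.660,36.624] rss=0.678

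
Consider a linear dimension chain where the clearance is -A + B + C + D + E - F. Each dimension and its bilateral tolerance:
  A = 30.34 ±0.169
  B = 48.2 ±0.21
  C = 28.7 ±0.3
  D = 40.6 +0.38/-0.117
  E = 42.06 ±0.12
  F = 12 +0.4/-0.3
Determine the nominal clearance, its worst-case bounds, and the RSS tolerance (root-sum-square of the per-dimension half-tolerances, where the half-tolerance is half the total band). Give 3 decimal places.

Stack each dimension's contribution:
  -A: nom -30.340 → Σnom=-30.340; wc +0.169/-0.169 → slack +0.169/-0.169; half-tol=0.169, Σhalf²=0.028561
  +B: nom +48.200 → Σnom=17.860; wc +0.210/-0.210 → slack +0.379/-0.379; half-tol=0.210, Σhalf²=0.072661
  +C: nom +28.700 → Σnom=46.560; wc +0.300/-0.300 → slack +0.679/-0.679; half-tol=0.300, Σhalf²=0.162661
  +D: nom +40.600 → Σnom=87.160; wc +0.380/-0.117 → slack +1.059/-0.796; half-tol=0.248, Σhalf²=0.224413
  +E: nom +42.060 → Σnom=129.220; wc +0.120/-0.120 → slack +1.179/-0.916; half-tol=0.120, Σhalf²=0.238813
  -F: nom -12.000 → Σnom=117.220; wc +0.300/-0.400 → slack +1.479/-1.316; half-tol=0.350, Σhalf²=0.361313
Nominal = 117.220. Worst-case = [117.220 - 1.316, 117.220 + 1.479] = [115.904, 118.699]. RSS = √0.361313 = 0.601.

nominal=117.220 wc=[115.904,118.699] rss=0.601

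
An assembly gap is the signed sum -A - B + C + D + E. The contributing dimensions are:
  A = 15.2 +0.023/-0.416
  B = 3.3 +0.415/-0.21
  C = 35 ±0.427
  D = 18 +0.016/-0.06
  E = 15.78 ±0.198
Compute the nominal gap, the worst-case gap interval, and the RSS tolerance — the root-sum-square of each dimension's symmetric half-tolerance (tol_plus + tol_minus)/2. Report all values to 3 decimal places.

Stack each dimension's contribution:
  -A: nom -15.200 → Σnom=-15.200; wc +0.416/-0.023 → slack +0.416/-0.023; half-tol=0.220, Σhalf²=0.048180
  -B: nom -3.300 → Σnom=-18.500; wc +0.210/-0.415 → slack +0.626/-0.438; half-tol=0.312, Σhalf²=0.145837
  +C: nom +35.000 → Σnom=16.500; wc +0.427/-0.427 → slack +1.053/-0.865; half-tol=0.427, Σhalf²=0.328165
  +D: nom +18.000 → Σnom=34.500; wc +0.016/-0.060 → slack +1.069/-0.925; half-tol=0.038, Σhalf²=0.329609
  +E: nom +15.780 → Σnom=50.280; wc +0.198/-0.198 → slack +1.267/-1.123; half-tol=0.198, Σhalf²=0.368814
Nominal = 50.280. Worst-case = [50.280 - 1.123, 50.280 + 1.267] = [49.157, 51.547]. RSS = √0.368814 = 0.607.

nominal=50.280 wc=[49.157,51.547] rss=0.607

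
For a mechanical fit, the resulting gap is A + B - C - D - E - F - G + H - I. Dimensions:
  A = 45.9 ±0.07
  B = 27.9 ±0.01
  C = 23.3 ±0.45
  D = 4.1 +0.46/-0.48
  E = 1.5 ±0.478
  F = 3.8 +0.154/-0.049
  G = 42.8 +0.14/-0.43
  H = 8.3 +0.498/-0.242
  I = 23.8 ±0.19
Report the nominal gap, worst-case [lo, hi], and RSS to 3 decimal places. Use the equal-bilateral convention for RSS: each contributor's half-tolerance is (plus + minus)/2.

nominal=-17.200 wc=[-19.394,-14.545] rss=0.960

Stack each dimension's contribution:
  +A: nom +45.900 → Σnom=45.900; wc +0.070/-0.070 → slack +0.070/-0.070; half-tol=0.070, Σhalf²=0.004900
  +B: nom +27.900 → Σnom=73.800; wc +0.010/-0.010 → slack +0.080/-0.080; half-tol=0.010, Σhalf²=0.005000
  -C: nom -23.300 → Σnom=50.500; wc +0.450/-0.450 → slack +0.530/-0.530; half-tol=0.450, Σhalf²=0.207500
  -D: nom -4.100 → Σnom=46.400; wc +0.480/-0.460 → slack +1.010/-0.990; half-tol=0.470, Σhalf²=0.428400
  -E: nom -1.500 → Σnom=44.900; wc +0.478/-0.478 → slack +1.488/-1.468; half-tol=0.478, Σhalf²=0.656884
  -F: nom -3.800 → Σnom=41.100; wc +0.049/-0.154 → slack +1.537/-1.622; half-tol=0.102, Σhalf²=0.667186
  -G: nom -42.800 → Σnom=-1.700; wc +0.430/-0.140 → slack +1.967/-1.762; half-tol=0.285, Σhalf²=0.748411
  +H: nom +8.300 → Σnom=6.600; wc +0.498/-0.242 → slack +2.465/-2.004; half-tol=0.370, Σhalf²=0.885311
  -I: nom -23.800 → Σnom=-17.200; wc +0.190/-0.190 → slack +2.655/-2.194; half-tol=0.190, Σhalf²=0.921411
Nominal = -17.200. Worst-case = [-17.200 - 2.194, -17.200 + 2.655] = [-19.394, -14.545]. RSS = √0.921411 = 0.960.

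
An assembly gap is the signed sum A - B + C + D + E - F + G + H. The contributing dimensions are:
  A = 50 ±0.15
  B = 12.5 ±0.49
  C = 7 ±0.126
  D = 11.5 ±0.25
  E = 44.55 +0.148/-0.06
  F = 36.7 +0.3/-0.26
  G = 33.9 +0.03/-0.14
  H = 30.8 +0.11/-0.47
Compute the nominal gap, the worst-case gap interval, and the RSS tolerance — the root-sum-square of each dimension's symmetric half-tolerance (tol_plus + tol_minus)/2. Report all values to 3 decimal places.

Stack each dimension's contribution:
  +A: nom +50.000 → Σnom=50.000; wc +0.150/-0.150 → slack +0.150/-0.150; half-tol=0.150, Σhalf²=0.022500
  -B: nom -12.500 → Σnom=37.500; wc +0.490/-0.490 → slack +0.640/-0.640; half-tol=0.490, Σhalf²=0.262600
  +C: nom +7.000 → Σnom=44.500; wc +0.126/-0.126 → slack +0.766/-0.766; half-tol=0.126, Σhalf²=0.278476
  +D: nom +11.500 → Σnom=56.000; wc +0.250/-0.250 → slack +1.016/-1.016; half-tol=0.250, Σhalf²=0.340976
  +E: nom +44.550 → Σnom=100.550; wc +0.148/-0.060 → slack +1.164/-1.076; half-tol=0.104, Σhalf²=0.351792
  -F: nom -36.700 → Σnom=63.850; wc +0.260/-0.300 → slack +1.424/-1.376; half-tol=0.280, Σhalf²=0.430192
  +G: nom +33.900 → Σnom=97.750; wc +0.030/-0.140 → slack +1.454/-1.516; half-tol=0.085, Σhalf²=0.437417
  +H: nom +30.800 → Σnom=128.550; wc +0.110/-0.470 → slack +1.564/-1.986; half-tol=0.290, Σhalf²=0.521517
Nominal = 128.550. Worst-case = [128.550 - 1.986, 128.550 + 1.564] = [126.564, 130.114]. RSS = √0.521517 = 0.722.

nominal=128.550 wc=[126.564,130.114] rss=0.722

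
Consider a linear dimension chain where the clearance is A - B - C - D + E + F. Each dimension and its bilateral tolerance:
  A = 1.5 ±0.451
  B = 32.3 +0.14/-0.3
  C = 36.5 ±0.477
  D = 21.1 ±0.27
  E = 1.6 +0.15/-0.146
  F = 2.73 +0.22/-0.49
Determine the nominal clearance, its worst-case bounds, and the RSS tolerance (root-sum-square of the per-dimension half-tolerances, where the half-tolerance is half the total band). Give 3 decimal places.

Stack each dimension's contribution:
  +A: nom +1.500 → Σnom=1.500; wc +0.451/-0.451 → slack +0.451/-0.451; half-tol=0.451, Σhalf²=0.203401
  -B: nom -32.300 → Σnom=-30.800; wc +0.300/-0.140 → slack +0.751/-0.591; half-tol=0.220, Σhalf²=0.251801
  -C: nom -36.500 → Σnom=-67.300; wc +0.477/-0.477 → slack +1.228/-1.068; half-tol=0.477, Σhalf²=0.479330
  -D: nom -21.100 → Σnom=-88.400; wc +0.270/-0.270 → slack +1.498/-1.338; half-tol=0.270, Σhalf²=0.552230
  +E: nom +1.600 → Σnom=-86.800; wc +0.150/-0.146 → slack +1.648/-1.484; half-tol=0.148, Σhalf²=0.574134
  +F: nom +2.730 → Σnom=-84.070; wc +0.220/-0.490 → slack +1.868/-1.974; half-tol=0.355, Σhalf²=0.700159
Nominal = -84.070. Worst-case = [-84.070 - 1.974, -84.070 + 1.868] = [-86.044, -82.202]. RSS = √0.700159 = 0.837.

nominal=-84.070 wc=[-86.044,-82.202] rss=0.837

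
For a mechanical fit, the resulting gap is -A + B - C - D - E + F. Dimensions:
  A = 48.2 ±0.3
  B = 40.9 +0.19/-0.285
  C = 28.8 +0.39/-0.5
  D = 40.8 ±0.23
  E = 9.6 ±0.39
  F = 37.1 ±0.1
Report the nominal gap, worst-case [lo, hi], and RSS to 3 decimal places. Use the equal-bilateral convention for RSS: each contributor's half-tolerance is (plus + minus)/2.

Stack each dimension's contribution:
  -A: nom -48.200 → Σnom=-48.200; wc +0.300/-0.300 → slack +0.300/-0.300; half-tol=0.300, Σhalf²=0.090000
  +B: nom +40.900 → Σnom=-7.300; wc +0.190/-0.285 → slack +0.490/-0.585; half-tol=0.237, Σhalf²=0.146406
  -C: nom -28.800 → Σnom=-36.100; wc +0.500/-0.390 → slack +0.990/-0.975; half-tol=0.445, Σhalf²=0.344431
  -D: nom -40.800 → Σnom=-76.900; wc +0.230/-0.230 → slack +1.220/-1.205; half-tol=0.230, Σhalf²=0.397331
  -E: nom -9.600 → Σnom=-86.500; wc +0.390/-0.390 → slack +1.610/-1.595; half-tol=0.390, Σhalf²=0.549431
  +F: nom +37.100 → Σnom=-49.400; wc +0.100/-0.100 → slack +1.710/-1.695; half-tol=0.100, Σhalf²=0.559431
Nominal = -49.400. Worst-case = [-49.400 - 1.695, -49.400 + 1.710] = [-51.095, -47.690]. RSS = √0.559431 = 0.748.

nominal=-49.400 wc=[-51.095,-47.690] rss=0.748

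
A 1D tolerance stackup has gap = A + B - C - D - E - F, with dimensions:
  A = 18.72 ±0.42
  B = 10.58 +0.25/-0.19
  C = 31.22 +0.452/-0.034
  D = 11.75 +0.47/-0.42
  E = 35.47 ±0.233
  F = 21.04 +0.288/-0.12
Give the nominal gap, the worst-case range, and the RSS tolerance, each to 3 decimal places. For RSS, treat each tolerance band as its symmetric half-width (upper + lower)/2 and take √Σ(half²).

Stack each dimension's contribution:
  +A: nom +18.720 → Σnom=18.720; wc +0.420/-0.420 → slack +0.420/-0.420; half-tol=0.420, Σhalf²=0.176400
  +B: nom +10.580 → Σnom=29.300; wc +0.250/-0.190 → slack +0.670/-0.610; half-tol=0.220, Σhalf²=0.224800
  -C: nom -31.220 → Σnom=-1.920; wc +0.034/-0.452 → slack +0.704/-1.062; half-tol=0.243, Σhalf²=0.283849
  -D: nom -11.750 → Σnom=-13.670; wc +0.420/-0.470 → slack +1.124/-1.532; half-tol=0.445, Σhalf²=0.481874
  -E: nom -35.470 → Σnom=-49.140; wc +0.233/-0.233 → slack +1.357/-1.765; half-tol=0.233, Σhalf²=0.536163
  -F: nom -21.040 → Σnom=-70.180; wc +0.120/-0.288 → slack +1.477/-2.053; half-tol=0.204, Σhalf²=0.577779
Nominal = -70.180. Worst-case = [-70.180 - 2.053, -70.180 + 1.477] = [-72.233, -68.703]. RSS = √0.577779 = 0.760.

nominal=-70.180 wc=[-72.233,-68.703] rss=0.760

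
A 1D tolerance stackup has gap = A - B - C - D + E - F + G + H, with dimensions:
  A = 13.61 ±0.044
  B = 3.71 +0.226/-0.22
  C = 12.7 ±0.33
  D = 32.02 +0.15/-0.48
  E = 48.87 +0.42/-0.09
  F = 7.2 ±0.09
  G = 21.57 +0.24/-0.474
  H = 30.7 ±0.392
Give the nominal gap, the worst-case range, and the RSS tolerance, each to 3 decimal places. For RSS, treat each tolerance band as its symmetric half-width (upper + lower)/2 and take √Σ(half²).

Stack each dimension's contribution:
  +A: nom +13.610 → Σnom=13.610; wc +0.044/-0.044 → slack +0.044/-0.044; half-tol=0.044, Σhalf²=0.001936
  -B: nom -3.710 → Σnom=9.900; wc +0.220/-0.226 → slack +0.264/-0.270; half-tol=0.223, Σhalf²=0.051665
  -C: nom -12.700 → Σnom=-2.800; wc +0.330/-0.330 → slack +0.594/-0.600; half-tol=0.330, Σhalf²=0.160565
  -D: nom -32.020 → Σnom=-34.820; wc +0.480/-0.150 → slack +1.074/-0.750; half-tol=0.315, Σhalf²=0.259790
  +E: nom +48.870 → Σnom=14.050; wc +0.420/-0.090 → slack +1.494/-0.840; half-tol=0.255, Σhalf²=0.324815
  -F: nom -7.200 → Σnom=6.850; wc +0.090/-0.090 → slack +1.584/-0.930; half-tol=0.090, Σhalf²=0.332915
  +G: nom +21.570 → Σnom=28.420; wc +0.240/-0.474 → slack +1.824/-1.404; half-tol=0.357, Σhalf²=0.460364
  +H: nom +30.700 → Σnom=59.120; wc +0.392/-0.392 → slack +2.216/-1.796; half-tol=0.392, Σhalf²=0.614028
Nominal = 59.120. Worst-case = [59.120 - 1.796, 59.120 + 2.216] = [57.324, 61.336]. RSS = √0.614028 = 0.784.

nominal=59.120 wc=[57.324,61.336] rss=0.784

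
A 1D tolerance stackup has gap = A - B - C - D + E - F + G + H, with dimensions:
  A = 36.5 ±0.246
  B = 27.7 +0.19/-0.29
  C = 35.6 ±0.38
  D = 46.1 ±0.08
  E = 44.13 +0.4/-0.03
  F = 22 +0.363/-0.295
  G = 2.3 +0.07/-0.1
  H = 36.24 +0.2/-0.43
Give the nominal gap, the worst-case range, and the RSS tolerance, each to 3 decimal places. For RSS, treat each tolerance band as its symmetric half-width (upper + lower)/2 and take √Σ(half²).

Stack each dimension's contribution:
  +A: nom +36.500 → Σnom=36.500; wc +0.246/-0.246 → slack +0.246/-0.246; half-tol=0.246, Σhalf²=0.060516
  -B: nom -27.700 → Σnom=8.800; wc +0.290/-0.190 → slack +0.536/-0.436; half-tol=0.240, Σhalf²=0.118116
  -C: nom -35.600 → Σnom=-26.800; wc +0.380/-0.380 → slack +0.916/-0.816; half-tol=0.380, Σhalf²=0.262516
  -D: nom -46.100 → Σnom=-72.900; wc +0.080/-0.080 → slack +0.996/-0.896; half-tol=0.080, Σhalf²=0.268916
  +E: nom +44.130 → Σnom=-28.770; wc +0.400/-0.030 → slack +1.396/-0.926; half-tol=0.215, Σhalf²=0.315141
  -F: nom -22.000 → Σnom=-50.770; wc +0.295/-0.363 → slack +1.691/-1.289; half-tol=0.329, Σhalf²=0.423382
  +G: nom +2.300 → Σnom=-48.470; wc +0.070/-0.100 → slack +1.761/-1.389; half-tol=0.085, Σhalf²=0.430607
  +H: nom +36.240 → Σnom=-12.230; wc +0.200/-0.430 → slack +1.961/-1.819; half-tol=0.315, Σhalf²=0.529832
Nominal = -12.230. Worst-case = [-12.230 - 1.819, -12.230 + 1.961] = [-14.049, -10.269]. RSS = √0.529832 = 0.728.

nominal=-12.230 wc=[-14.049,-10.269] rss=0.728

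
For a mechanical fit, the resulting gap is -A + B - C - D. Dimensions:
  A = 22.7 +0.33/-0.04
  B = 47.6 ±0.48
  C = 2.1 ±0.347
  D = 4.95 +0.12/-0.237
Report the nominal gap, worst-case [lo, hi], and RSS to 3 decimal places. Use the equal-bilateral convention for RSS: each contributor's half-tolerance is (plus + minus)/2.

Stack each dimension's contribution:
  -A: nom -22.700 → Σnom=-22.700; wc +0.040/-0.330 → slack +0.040/-0.330; half-tol=0.185, Σhalf²=0.034225
  +B: nom +47.600 → Σnom=24.900; wc +0.480/-0.480 → slack +0.520/-0.810; half-tol=0.480, Σhalf²=0.264625
  -C: nom -2.100 → Σnom=22.800; wc +0.347/-0.347 → slack +0.867/-1.157; half-tol=0.347, Σhalf²=0.385034
  -D: nom -4.950 → Σnom=17.850; wc +0.237/-0.120 → slack +1.104/-1.277; half-tol=0.178, Σhalf²=0.416896
Nominal = 17.850. Worst-case = [17.850 - 1.277, 17.850 + 1.104] = [16.573, 18.954]. RSS = √0.416896 = 0.646.

nominal=17.850 wc=[16.573,18.954] rss=0.646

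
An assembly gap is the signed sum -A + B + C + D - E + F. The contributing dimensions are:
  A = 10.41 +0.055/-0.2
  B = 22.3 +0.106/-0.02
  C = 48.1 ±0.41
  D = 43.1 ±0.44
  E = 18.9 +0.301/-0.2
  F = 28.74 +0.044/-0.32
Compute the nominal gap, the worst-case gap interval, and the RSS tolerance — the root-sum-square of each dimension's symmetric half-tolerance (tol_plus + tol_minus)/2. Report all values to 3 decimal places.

nominal=112.930 wc=[111.384,114.330] rss=0.691

Stack each dimension's contribution:
  -A: nom -10.410 → Σnom=-10.410; wc +0.200/-0.055 → slack +0.200/-0.055; half-tol=0.128, Σhalf²=0.016256
  +B: nom +22.300 → Σnom=11.890; wc +0.106/-0.020 → slack +0.306/-0.075; half-tol=0.063, Σhalf²=0.020225
  +C: nom +48.100 → Σnom=59.990; wc +0.410/-0.410 → slack +0.716/-0.485; half-tol=0.410, Σhalf²=0.188325
  +D: nom +43.100 → Σnom=103.090; wc +0.440/-0.440 → slack +1.156/-0.925; half-tol=0.440, Σhalf²=0.381925
  -E: nom -18.900 → Σnom=84.190; wc +0.200/-0.301 → slack +1.356/-1.226; half-tol=0.251, Σhalf²=0.444676
  +F: nom +28.740 → Σnom=112.930; wc +0.044/-0.320 → slack +1.400/-1.546; half-tol=0.182, Σhalf²=0.477799
Nominal = 112.930. Worst-case = [112.930 - 1.546, 112.930 + 1.400] = [111.384, 114.330]. RSS = √0.477799 = 0.691.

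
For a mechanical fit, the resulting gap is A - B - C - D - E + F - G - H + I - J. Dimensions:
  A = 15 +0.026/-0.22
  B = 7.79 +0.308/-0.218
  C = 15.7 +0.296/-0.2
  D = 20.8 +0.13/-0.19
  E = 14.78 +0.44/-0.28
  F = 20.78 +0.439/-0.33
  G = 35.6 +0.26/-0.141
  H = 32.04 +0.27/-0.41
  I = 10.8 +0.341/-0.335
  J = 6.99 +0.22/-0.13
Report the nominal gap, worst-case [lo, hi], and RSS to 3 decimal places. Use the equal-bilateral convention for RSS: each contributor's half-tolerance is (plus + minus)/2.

nominal=-87.120 wc=[-89.929,-84.745] rss=0.866

Stack each dimension's contribution:
  +A: nom +15.000 → Σnom=15.000; wc +0.026/-0.220 → slack +0.026/-0.220; half-tol=0.123, Σhalf²=0.015129
  -B: nom -7.790 → Σnom=7.210; wc +0.218/-0.308 → slack +0.244/-0.528; half-tol=0.263, Σhalf²=0.084298
  -C: nom -15.700 → Σnom=-8.490; wc +0.200/-0.296 → slack +0.444/-0.824; half-tol=0.248, Σhalf²=0.145802
  -D: nom -20.800 → Σnom=-29.290; wc +0.190/-0.130 → slack +0.634/-0.954; half-tol=0.160, Σhalf²=0.171402
  -E: nom -14.780 → Σnom=-44.070; wc +0.280/-0.440 → slack +0.914/-1.394; half-tol=0.360, Σhalf²=0.301002
  +F: nom +20.780 → Σnom=-23.290; wc +0.439/-0.330 → slack +1.353/-1.724; half-tol=0.385, Σhalf²=0.448842
  -G: nom -35.600 → Σnom=-58.890; wc +0.141/-0.260 → slack +1.494/-1.984; half-tol=0.201, Σhalf²=0.489042
  -H: nom -32.040 → Σnom=-90.930; wc +0.410/-0.270 → slack +1.904/-2.254; half-tol=0.340, Σhalf²=0.604642
  +I: nom +10.800 → Σnom=-80.130; wc +0.341/-0.335 → slack +2.245/-2.589; half-tol=0.338, Σhalf²=0.718886
  -J: nom -6.990 → Σnom=-87.120; wc +0.130/-0.220 → slack +2.375/-2.809; half-tol=0.175, Σhalf²=0.749511
Nominal = -87.120. Worst-case = [-87.120 - 2.809, -87.120 + 2.375] = [-89.929, -84.745]. RSS = √0.749511 = 0.866.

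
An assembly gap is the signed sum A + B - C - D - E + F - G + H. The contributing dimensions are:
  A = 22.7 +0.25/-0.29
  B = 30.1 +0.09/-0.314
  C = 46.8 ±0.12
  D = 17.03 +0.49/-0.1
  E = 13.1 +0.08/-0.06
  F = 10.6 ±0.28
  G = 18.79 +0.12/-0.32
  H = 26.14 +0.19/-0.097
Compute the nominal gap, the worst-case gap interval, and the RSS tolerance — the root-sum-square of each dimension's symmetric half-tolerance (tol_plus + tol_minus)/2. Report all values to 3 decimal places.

nominal=-6.180 wc=[-7.971,-4.770] rss=0.606

Stack each dimension's contribution:
  +A: nom +22.700 → Σnom=22.700; wc +0.250/-0.290 → slack +0.250/-0.290; half-tol=0.270, Σhalf²=0.072900
  +B: nom +30.100 → Σnom=52.800; wc +0.090/-0.314 → slack +0.340/-0.604; half-tol=0.202, Σhalf²=0.113704
  -C: nom -46.800 → Σnom=6.000; wc +0.120/-0.120 → slack +0.460/-0.724; half-tol=0.120, Σhalf²=0.128104
  -D: nom -17.030 → Σnom=-11.030; wc +0.100/-0.490 → slack +0.560/-1.214; half-tol=0.295, Σhalf²=0.215129
  -E: nom -13.100 → Σnom=-24.130; wc +0.060/-0.080 → slack +0.620/-1.294; half-tol=0.070, Σhalf²=0.220029
  +F: nom +10.600 → Σnom=-13.530; wc +0.280/-0.280 → slack +0.900/-1.574; half-tol=0.280, Σhalf²=0.298429
  -G: nom -18.790 → Σnom=-32.320; wc +0.320/-0.120 → slack +1.220/-1.694; half-tol=0.220, Σhalf²=0.346829
  +H: nom +26.140 → Σnom=-6.180; wc +0.190/-0.097 → slack +1.410/-1.791; half-tol=0.144, Σhalf²=0.367421
Nominal = -6.180. Worst-case = [-6.180 - 1.791, -6.180 + 1.410] = [-7.971, -4.770]. RSS = √0.367421 = 0.606.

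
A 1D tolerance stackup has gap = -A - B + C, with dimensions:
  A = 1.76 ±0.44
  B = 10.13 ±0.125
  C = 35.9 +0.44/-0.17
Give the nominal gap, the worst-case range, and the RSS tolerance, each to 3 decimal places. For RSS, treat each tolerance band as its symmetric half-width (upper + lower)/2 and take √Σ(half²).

Stack each dimension's contribution:
  -A: nom -1.760 → Σnom=-1.760; wc +0.440/-0.440 → slack +0.440/-0.440; half-tol=0.440, Σhalf²=0.193600
  -B: nom -10.130 → Σnom=-11.890; wc +0.125/-0.125 → slack +0.565/-0.565; half-tol=0.125, Σhalf²=0.209225
  +C: nom +35.900 → Σnom=24.010; wc +0.440/-0.170 → slack +1.005/-0.735; half-tol=0.305, Σhalf²=0.302250
Nominal = 24.010. Worst-case = [24.010 - 0.735, 24.010 + 1.005] = [23.275, 25.015]. RSS = √0.302250 = 0.550.

nominal=24.010 wc=[23.275,25.015] rss=0.550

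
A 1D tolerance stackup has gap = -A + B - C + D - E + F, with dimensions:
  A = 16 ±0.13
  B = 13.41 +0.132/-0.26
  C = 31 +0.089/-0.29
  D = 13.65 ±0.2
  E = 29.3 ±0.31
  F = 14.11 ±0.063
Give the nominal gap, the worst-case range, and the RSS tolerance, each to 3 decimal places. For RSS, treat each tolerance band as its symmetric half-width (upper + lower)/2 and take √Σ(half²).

nominal=-35.130 wc=[-36.182,-34.005] rss=0.481

Stack each dimension's contribution:
  -A: nom -16.000 → Σnom=-16.000; wc +0.130/-0.130 → slack +0.130/-0.130; half-tol=0.130, Σhalf²=0.016900
  +B: nom +13.410 → Σnom=-2.590; wc +0.132/-0.260 → slack +0.262/-0.390; half-tol=0.196, Σhalf²=0.055316
  -C: nom -31.000 → Σnom=-33.590; wc +0.290/-0.089 → slack +0.552/-0.479; half-tol=0.190, Σhalf²=0.091226
  +D: nom +13.650 → Σnom=-19.940; wc +0.200/-0.200 → slack +0.752/-0.679; half-tol=0.200, Σhalf²=0.131226
  -E: nom -29.300 → Σnom=-49.240; wc +0.310/-0.310 → slack +1.062/-0.989; half-tol=0.310, Σhalf²=0.227326
  +F: nom +14.110 → Σnom=-35.130; wc +0.063/-0.063 → slack +1.125/-1.052; half-tol=0.063, Σhalf²=0.231295
Nominal = -35.130. Worst-case = [-35.130 - 1.052, -35.130 + 1.125] = [-36.182, -34.005]. RSS = √0.231295 = 0.481.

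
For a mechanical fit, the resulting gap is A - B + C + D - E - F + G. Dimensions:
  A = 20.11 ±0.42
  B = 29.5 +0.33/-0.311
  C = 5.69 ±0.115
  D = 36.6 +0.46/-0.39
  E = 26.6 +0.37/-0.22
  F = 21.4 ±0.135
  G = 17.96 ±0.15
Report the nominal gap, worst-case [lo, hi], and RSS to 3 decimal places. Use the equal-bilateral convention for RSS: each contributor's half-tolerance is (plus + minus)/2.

nominal=2.860 wc=[0.950,4.671] rss=0.775

Stack each dimension's contribution:
  +A: nom +20.110 → Σnom=20.110; wc +0.420/-0.420 → slack +0.420/-0.420; half-tol=0.420, Σhalf²=0.176400
  -B: nom -29.500 → Σnom=-9.390; wc +0.311/-0.330 → slack +0.731/-0.750; half-tol=0.321, Σhalf²=0.279120
  +C: nom +5.690 → Σnom=-3.700; wc +0.115/-0.115 → slack +0.846/-0.865; half-tol=0.115, Σhalf²=0.292345
  +D: nom +36.600 → Σnom=32.900; wc +0.460/-0.390 → slack +1.306/-1.255; half-tol=0.425, Σhalf²=0.472970
  -E: nom -26.600 → Σnom=6.300; wc +0.220/-0.370 → slack +1.526/-1.625; half-tol=0.295, Σhalf²=0.559995
  -F: nom -21.400 → Σnom=-15.100; wc +0.135/-0.135 → slack +1.661/-1.760; half-tol=0.135, Σhalf²=0.578220
  +G: nom +17.960 → Σnom=2.860; wc +0.150/-0.150 → slack +1.811/-1.910; half-tol=0.150, Σhalf²=0.600720
Nominal = 2.860. Worst-case = [2.860 - 1.910, 2.860 + 1.811] = [0.950, 4.671]. RSS = √0.600720 = 0.775.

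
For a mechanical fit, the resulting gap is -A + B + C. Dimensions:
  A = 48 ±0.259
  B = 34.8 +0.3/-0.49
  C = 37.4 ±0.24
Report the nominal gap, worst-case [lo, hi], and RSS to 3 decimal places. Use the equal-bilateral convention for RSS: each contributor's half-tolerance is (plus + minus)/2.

Stack each dimension's contribution:
  -A: nom -48.000 → Σnom=-48.000; wc +0.259/-0.259 → slack +0.259/-0.259; half-tol=0.259, Σhalf²=0.067081
  +B: nom +34.800 → Σnom=-13.200; wc +0.300/-0.490 → slack +0.559/-0.749; half-tol=0.395, Σhalf²=0.223106
  +C: nom +37.400 → Σnom=24.200; wc +0.240/-0.240 → slack +0.799/-0.989; half-tol=0.240, Σhalf²=0.280706
Nominal = 24.200. Worst-case = [24.200 - 0.989, 24.200 + 0.799] = [23.211, 24.999]. RSS = √0.280706 = 0.530.

nominal=24.200 wc=[23.211,24.999] rss=0.530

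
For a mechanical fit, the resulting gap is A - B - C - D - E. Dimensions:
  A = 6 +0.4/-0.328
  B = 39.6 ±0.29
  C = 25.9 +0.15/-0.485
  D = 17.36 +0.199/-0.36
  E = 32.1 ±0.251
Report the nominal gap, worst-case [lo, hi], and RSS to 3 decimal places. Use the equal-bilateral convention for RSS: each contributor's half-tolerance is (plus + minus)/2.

nominal=-108.960 wc=[-110.178,-107.174] rss=0.677

Stack each dimension's contribution:
  +A: nom +6.000 → Σnom=6.000; wc +0.400/-0.328 → slack +0.400/-0.328; half-tol=0.364, Σhalf²=0.132496
  -B: nom -39.600 → Σnom=-33.600; wc +0.290/-0.290 → slack +0.690/-0.618; half-tol=0.290, Σhalf²=0.216596
  -C: nom -25.900 → Σnom=-59.500; wc +0.485/-0.150 → slack +1.175/-0.768; half-tol=0.318, Σhalf²=0.317402
  -D: nom -17.360 → Σnom=-76.860; wc +0.360/-0.199 → slack +1.535/-0.967; half-tol=0.279, Σhalf²=0.395522
  -E: nom -32.100 → Σnom=-108.960; wc +0.251/-0.251 → slack +1.786/-1.218; half-tol=0.251, Σhalf²=0.458523
Nominal = -108.960. Worst-case = [-108.960 - 1.218, -108.960 + 1.786] = [-110.178, -107.174]. RSS = √0.458523 = 0.677.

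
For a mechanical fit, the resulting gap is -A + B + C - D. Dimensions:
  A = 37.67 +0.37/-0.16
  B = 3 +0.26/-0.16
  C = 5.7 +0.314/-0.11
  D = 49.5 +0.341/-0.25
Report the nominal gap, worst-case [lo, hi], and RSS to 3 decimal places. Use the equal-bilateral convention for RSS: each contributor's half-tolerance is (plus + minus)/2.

nominal=-78.470 wc=[-79.451,-77.486] rss=0.497

Stack each dimension's contribution:
  -A: nom -37.670 → Σnom=-37.670; wc +0.160/-0.370 → slack +0.160/-0.370; half-tol=0.265, Σhalf²=0.070225
  +B: nom +3.000 → Σnom=-34.670; wc +0.260/-0.160 → slack +0.420/-0.530; half-tol=0.210, Σhalf²=0.114325
  +C: nom +5.700 → Σnom=-28.970; wc +0.314/-0.110 → slack +0.734/-0.640; half-tol=0.212, Σhalf²=0.159269
  -D: nom -49.500 → Σnom=-78.470; wc +0.250/-0.341 → slack +0.984/-0.981; half-tol=0.295, Σhalf²=0.246589
Nominal = -78.470. Worst-case = [-78.470 - 0.981, -78.470 + 0.984] = [-79.451, -77.486]. RSS = √0.246589 = 0.497.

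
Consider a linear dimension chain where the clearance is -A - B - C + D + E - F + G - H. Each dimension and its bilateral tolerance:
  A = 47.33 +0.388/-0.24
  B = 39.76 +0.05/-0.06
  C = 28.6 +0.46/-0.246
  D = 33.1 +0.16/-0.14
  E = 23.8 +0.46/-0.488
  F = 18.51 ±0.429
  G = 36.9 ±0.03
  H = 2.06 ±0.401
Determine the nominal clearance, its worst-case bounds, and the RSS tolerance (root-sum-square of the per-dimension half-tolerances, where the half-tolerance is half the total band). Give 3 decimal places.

Stack each dimension's contribution:
  -A: nom -47.330 → Σnom=-47.330; wc +0.240/-0.388 → slack +0.240/-0.388; half-tol=0.314, Σhalf²=0.098596
  -B: nom -39.760 → Σnom=-87.090; wc +0.060/-0.050 → slack +0.300/-0.438; half-tol=0.055, Σhalf²=0.101621
  -C: nom -28.600 → Σnom=-115.690; wc +0.246/-0.460 → slack +0.546/-0.898; half-tol=0.353, Σhalf²=0.226230
  +D: nom +33.100 → Σnom=-82.590; wc +0.160/-0.140 → slack +0.706/-1.038; half-tol=0.150, Σhalf²=0.248730
  +E: nom +23.800 → Σnom=-58.790; wc +0.460/-0.488 → slack +1.166/-1.526; half-tol=0.474, Σhalf²=0.473406
  -F: nom -18.510 → Σnom=-77.300; wc +0.429/-0.429 → slack +1.595/-1.955; half-tol=0.429, Σhalf²=0.657447
  +G: nom +36.900 → Σnom=-40.400; wc +0.030/-0.030 → slack +1.625/-1.985; half-tol=0.030, Σhalf²=0.658347
  -H: nom -2.060 → Σnom=-42.460; wc +0.401/-0.401 → slack +2.026/-2.386; half-tol=0.401, Σhalf²=0.819148
Nominal = -42.460. Worst-case = [-42.460 - 2.386, -42.460 + 2.026] = [-44.846, -40.434]. RSS = √0.819148 = 0.905.

nominal=-42.460 wc=[-44.846,-40.434] rss=0.905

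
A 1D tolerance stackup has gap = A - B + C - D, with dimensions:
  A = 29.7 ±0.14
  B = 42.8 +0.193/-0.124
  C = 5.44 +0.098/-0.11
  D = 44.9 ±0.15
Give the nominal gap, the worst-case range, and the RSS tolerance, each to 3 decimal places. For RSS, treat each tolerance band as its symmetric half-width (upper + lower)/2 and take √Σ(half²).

Stack each dimension's contribution:
  +A: nom +29.700 → Σnom=29.700; wc +0.140/-0.140 → slack +0.140/-0.140; half-tol=0.140, Σhalf²=0.019600
  -B: nom -42.800 → Σnom=-13.100; wc +0.124/-0.193 → slack +0.264/-0.333; half-tol=0.159, Σhalf²=0.044722
  +C: nom +5.440 → Σnom=-7.660; wc +0.098/-0.110 → slack +0.362/-0.443; half-tol=0.104, Σhalf²=0.055538
  -D: nom -44.900 → Σnom=-52.560; wc +0.150/-0.150 → slack +0.512/-0.593; half-tol=0.150, Σhalf²=0.078038
Nominal = -52.560. Worst-case = [-52.560 - 0.593, -52.560 + 0.512] = [-53.153, -52.048]. RSS = √0.078038 = 0.279.

nominal=-52.560 wc=[-53.153,-52.048] rss=0.279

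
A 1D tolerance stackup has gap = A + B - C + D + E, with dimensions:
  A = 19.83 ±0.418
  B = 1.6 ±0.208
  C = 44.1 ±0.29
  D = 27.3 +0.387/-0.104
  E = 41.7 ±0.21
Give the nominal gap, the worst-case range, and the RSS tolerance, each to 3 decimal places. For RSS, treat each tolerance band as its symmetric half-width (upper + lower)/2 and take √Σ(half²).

Stack each dimension's contribution:
  +A: nom +19.830 → Σnom=19.830; wc +0.418/-0.418 → slack +0.418/-0.418; half-tol=0.418, Σhalf²=0.174724
  +B: nom +1.600 → Σnom=21.430; wc +0.208/-0.208 → slack +0.626/-0.626; half-tol=0.208, Σhalf²=0.217988
  -C: nom -44.100 → Σnom=-22.670; wc +0.290/-0.290 → slack +0.916/-0.916; half-tol=0.290, Σhalf²=0.302088
  +D: nom +27.300 → Σnom=4.630; wc +0.387/-0.104 → slack +1.303/-1.020; half-tol=0.245, Σhalf²=0.362358
  +E: nom +41.700 → Σnom=46.330; wc +0.210/-0.210 → slack +1.513/-1.230; half-tol=0.210, Σhalf²=0.406458
Nominal = 46.330. Worst-case = [46.330 - 1.230, 46.330 + 1.513] = [45.100, 47.843]. RSS = √0.406458 = 0.638.

nominal=46.330 wc=[45.100,47.843] rss=0.638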